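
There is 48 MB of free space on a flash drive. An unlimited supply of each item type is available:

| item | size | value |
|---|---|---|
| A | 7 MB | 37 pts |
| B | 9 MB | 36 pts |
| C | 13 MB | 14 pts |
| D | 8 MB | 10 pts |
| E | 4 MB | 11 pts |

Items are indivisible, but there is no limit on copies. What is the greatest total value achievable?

Best value-per-unit is A at 37/7; filling with it alone gives 6×37 = 222.
Optimal mix: 6×A + 1×E → size 46, value 233.

233 pts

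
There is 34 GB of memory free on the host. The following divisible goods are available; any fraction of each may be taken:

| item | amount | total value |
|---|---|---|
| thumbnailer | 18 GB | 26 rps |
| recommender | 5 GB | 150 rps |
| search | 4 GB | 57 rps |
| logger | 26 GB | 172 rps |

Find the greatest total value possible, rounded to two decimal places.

Take in order of value per unit:
- recommender (150/5 per unit): all 5 → value 150, running total 150.00
- search (57/4 per unit): all 4 → value 57, running total 207.00
- logger (172/26 per unit): 25 of 26 → value 25×172/26 = 165.3846, running total 372.38
Total 372.38.

372.38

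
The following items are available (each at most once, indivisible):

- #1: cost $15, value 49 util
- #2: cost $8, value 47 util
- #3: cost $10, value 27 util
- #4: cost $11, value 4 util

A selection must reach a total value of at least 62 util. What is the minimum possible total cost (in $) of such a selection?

18

Subsets with value ≥ 62, sorted by total cost:
- #2+#3: cost 18, value 74
- #1+#2: cost 23, value 96
Minimum cost: 18 $.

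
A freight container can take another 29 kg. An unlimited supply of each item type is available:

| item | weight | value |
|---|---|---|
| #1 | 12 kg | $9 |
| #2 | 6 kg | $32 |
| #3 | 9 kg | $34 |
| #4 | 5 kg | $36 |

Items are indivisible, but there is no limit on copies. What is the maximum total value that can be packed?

$180

Best value-per-unit is #4 at 36/5, and filling with it alone uses weight 5×5=25. No mix of the others beats 5×36 = 180.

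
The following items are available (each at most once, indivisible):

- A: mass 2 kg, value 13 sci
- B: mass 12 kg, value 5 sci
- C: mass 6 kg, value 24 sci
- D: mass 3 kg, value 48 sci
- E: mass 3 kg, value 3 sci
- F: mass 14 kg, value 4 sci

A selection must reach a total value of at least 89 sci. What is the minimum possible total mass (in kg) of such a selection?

Subsets with value ≥ 89, sorted by total mass:
- A+B+C+D: mass 23, value 90
- A+C+D+F: mass 25, value 89
- A+B+C+D+E: mass 26, value 93
- A+C+D+E+F: mass 28, value 92
Minimum mass: 23 kg.

23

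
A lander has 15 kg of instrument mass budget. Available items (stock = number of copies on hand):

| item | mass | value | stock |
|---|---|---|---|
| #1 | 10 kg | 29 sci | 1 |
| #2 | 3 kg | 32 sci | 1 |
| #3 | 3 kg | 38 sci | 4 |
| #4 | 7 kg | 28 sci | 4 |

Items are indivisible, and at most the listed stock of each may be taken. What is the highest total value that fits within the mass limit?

184 sci

Best selections within mass 15 and stock limits:
- 1×#2 + 4×#3: mass 15, value 184
- 4×#3: mass 12, value 152
- 1×#2 + 3×#3: mass 12, value 146
- 3×#3: mass 9, value 114
Best: 184 sci.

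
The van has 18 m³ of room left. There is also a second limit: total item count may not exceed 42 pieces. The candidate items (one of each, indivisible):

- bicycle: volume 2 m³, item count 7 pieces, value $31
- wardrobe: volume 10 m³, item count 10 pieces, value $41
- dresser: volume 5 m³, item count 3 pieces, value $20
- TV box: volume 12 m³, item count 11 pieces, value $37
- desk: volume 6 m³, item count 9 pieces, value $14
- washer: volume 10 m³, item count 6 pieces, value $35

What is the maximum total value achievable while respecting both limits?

$92

Feasible sets respecting both limits:
- bicycle+wardrobe+dresser: volume 17, item count 20, value 92
- bicycle+wardrobe+desk: volume 18, item count 26, value 86
- bicycle+dresser+washer: volume 17, item count 16, value 86
- bicycle+desk+washer: volume 18, item count 22, value 80
Best: $92.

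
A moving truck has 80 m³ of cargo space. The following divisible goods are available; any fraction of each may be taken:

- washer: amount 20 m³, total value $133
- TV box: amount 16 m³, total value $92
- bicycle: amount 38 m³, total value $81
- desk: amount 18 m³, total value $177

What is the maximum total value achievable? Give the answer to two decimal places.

457.42

Take in order of value per unit:
- desk (177/18 per unit): all 18 → value 177, running total 177.00
- washer (133/20 per unit): all 20 → value 133, running total 310.00
- TV box (92/16 per unit): all 16 → value 92, running total 402.00
- bicycle (81/38 per unit): 26 of 38 → value 26×81/38 = 55.4211, running total 457.42
Total 457.42.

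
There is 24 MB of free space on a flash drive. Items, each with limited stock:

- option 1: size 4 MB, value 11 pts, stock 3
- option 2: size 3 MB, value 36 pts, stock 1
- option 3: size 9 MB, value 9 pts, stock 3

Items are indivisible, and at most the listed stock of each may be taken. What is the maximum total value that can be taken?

Best selections within size 24 and stock limits:
- 3×option 1 + 1×option 2 + 1×option 3: size 24, value 78
- 3×option 1 + 1×option 2: size 15, value 69
- 2×option 1 + 1×option 2 + 1×option 3: size 20, value 67
Best: 78 pts.

78 pts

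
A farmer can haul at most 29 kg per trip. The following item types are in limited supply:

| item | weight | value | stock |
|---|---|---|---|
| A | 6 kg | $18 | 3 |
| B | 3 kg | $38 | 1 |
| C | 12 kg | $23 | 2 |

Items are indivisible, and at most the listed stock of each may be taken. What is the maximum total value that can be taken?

Best selections within weight 29 and stock limits:
- 2×A + 1×B + 1×C: weight 27, value 97
- 3×A + 1×B: weight 21, value 92
- 1×B + 2×C: weight 27, value 84
- 1×A + 1×B + 1×C: weight 21, value 79
Best: $97.

$97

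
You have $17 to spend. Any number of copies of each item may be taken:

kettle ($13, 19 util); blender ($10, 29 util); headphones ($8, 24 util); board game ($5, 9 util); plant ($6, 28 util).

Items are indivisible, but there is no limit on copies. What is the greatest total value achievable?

Best value-per-unit is plant at 28/6; filling with it alone gives 2×28 = 56.
Optimal mix: 1×board game + 2×plant → cost 17, value 65.

65 util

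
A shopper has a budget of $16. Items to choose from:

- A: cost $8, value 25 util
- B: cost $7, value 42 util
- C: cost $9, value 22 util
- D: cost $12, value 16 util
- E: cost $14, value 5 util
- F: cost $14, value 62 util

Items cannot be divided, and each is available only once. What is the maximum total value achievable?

Check high-value combinations within $16:
- A+B: cost 8+7=15, value 25+42=67
- B+C: cost 7+9=16, value 42+22=64
- F: cost 14, value 62
- B: cost 7, value 42
Best: 67 util.

67 util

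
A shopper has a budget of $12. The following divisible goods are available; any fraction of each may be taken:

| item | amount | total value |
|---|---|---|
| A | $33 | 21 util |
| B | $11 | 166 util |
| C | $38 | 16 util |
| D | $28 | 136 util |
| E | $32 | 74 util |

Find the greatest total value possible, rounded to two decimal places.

170.86

Take in order of value per unit:
- B (166/11 per unit): all 11 → value 166, running total 166.00
- D (136/28 per unit): 1 of 28 → value 1×136/28 = 4.8571, running total 170.86
Total 170.86.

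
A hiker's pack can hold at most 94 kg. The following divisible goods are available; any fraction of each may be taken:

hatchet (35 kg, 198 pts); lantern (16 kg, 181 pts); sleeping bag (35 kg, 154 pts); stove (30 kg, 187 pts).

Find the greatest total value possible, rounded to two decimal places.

623.20

Take in order of value per unit:
- lantern (181/16 per unit): all 16 → value 181, running total 181.00
- stove (187/30 per unit): all 30 → value 187, running total 368.00
- hatchet (198/35 per unit): all 35 → value 198, running total 566.00
- sleeping bag (154/35 per unit): 13 of 35 → value 13×154/35 = 57.2000, running total 623.20
Total 623.20.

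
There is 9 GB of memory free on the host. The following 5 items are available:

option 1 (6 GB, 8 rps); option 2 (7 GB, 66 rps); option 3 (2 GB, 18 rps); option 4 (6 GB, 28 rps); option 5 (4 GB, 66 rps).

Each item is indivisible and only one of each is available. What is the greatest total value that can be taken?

Check high-value combinations within 9 GB:
- option 3+option 5: memory 2+4=6, value 18+66=84
- option 2+option 3: memory 7+2=9, value 66+18=84
- option 5: memory 4, value 66
- option 2: memory 7, value 66
Best: 84 rps.

84 rps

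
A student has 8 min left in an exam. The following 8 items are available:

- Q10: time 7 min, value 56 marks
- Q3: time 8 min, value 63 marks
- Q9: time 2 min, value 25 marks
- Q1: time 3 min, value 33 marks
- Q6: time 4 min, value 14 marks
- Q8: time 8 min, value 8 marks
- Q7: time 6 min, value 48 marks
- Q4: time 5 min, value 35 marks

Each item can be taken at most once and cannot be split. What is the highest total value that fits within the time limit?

Check high-value combinations within 8 min:
- Q9+Q7: time 2+6=8, value 25+48=73
- Q1+Q4: time 3+5=8, value 33+35=68
- Q3: time 8, value 63
- Q9+Q4: time 2+5=7, value 25+35=60
- Q9+Q1: time 2+3=5, value 25+33=58
Best: 73 marks.

73 marks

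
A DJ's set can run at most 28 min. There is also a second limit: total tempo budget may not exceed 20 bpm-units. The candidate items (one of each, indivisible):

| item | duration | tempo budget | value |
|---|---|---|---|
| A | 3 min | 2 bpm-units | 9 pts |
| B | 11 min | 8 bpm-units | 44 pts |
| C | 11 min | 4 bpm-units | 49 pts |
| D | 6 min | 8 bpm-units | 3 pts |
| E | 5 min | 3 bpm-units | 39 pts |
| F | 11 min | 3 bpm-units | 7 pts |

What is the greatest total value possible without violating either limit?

Feasible sets respecting both limits:
- B+C+E: duration 27, tempo budget 15, value 132
- A+B+C: duration 25, tempo budget 14, value 102
- A+C+D+E: duration 25, tempo budget 17, value 100
- A+C+E: duration 19, tempo budget 9, value 97
Best: 132 pts.

132 pts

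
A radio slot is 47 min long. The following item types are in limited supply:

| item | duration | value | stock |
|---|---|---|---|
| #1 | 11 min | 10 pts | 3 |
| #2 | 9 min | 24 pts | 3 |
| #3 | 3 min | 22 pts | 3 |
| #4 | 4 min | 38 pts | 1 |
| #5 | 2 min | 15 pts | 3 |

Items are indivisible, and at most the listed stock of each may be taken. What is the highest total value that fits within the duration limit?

Best selections within duration 47 and stock limits:
- 3×#2 + 3×#3 + 1×#4 + 3×#5: duration 46, value 221
- 3×#2 + 3×#3 + 1×#4 + 2×#5: duration 44, value 206
- 3×#2 + 2×#3 + 1×#4 + 3×#5: duration 43, value 199
- 2×#2 + 3×#3 + 1×#4 + 3×#5: duration 37, value 197
Best: 221 pts.

221 pts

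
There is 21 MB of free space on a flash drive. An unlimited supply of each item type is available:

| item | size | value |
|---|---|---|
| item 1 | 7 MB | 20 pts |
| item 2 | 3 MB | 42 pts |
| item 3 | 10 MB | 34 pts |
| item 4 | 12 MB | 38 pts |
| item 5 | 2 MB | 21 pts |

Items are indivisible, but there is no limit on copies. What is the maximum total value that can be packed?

Best value-per-unit is item 2 at 42/3, and filling with it alone uses size 7×3=21. No mix of the others beats 7×42 = 294.

294 pts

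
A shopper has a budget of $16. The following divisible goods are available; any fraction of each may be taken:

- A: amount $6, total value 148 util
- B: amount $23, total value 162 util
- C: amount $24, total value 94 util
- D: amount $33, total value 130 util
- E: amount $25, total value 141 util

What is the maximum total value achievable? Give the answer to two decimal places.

Take in order of value per unit:
- A (148/6 per unit): all 6 → value 148, running total 148.00
- B (162/23 per unit): 10 of 23 → value 10×162/23 = 70.4348, running total 218.43
Total 218.43.

218.43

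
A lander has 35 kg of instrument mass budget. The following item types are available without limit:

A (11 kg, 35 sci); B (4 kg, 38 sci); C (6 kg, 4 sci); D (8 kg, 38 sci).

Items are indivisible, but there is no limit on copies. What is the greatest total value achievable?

Best value-per-unit is B at 38/4, and filling with it alone uses mass 8×4=32. No mix of the others beats 8×38 = 304.

304 sci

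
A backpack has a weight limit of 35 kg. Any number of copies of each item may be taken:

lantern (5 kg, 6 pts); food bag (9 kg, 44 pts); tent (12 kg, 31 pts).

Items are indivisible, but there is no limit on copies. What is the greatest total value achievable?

138 pts

Best value-per-unit is food bag at 44/9; filling with it alone gives 3×44 = 132.
Optimal mix: 1×lantern + 3×food bag → weight 32, value 138.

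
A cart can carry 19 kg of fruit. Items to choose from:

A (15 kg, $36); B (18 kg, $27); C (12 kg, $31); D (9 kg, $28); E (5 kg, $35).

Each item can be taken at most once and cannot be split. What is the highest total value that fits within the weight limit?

$66

Check high-value combinations within 19 kg:
- C+E: weight 12+5=17, value 31+35=66
- D+E: weight 9+5=14, value 28+35=63
- A: weight 15, value 36
- E: weight 5, value 35
Best: $66.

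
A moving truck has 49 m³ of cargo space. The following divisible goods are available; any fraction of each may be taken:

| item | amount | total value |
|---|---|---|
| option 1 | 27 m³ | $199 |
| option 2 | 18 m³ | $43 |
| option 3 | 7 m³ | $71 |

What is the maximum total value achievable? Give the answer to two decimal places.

305.83

Take in order of value per unit:
- option 3 (71/7 per unit): all 7 → value 71, running total 71.00
- option 1 (199/27 per unit): all 27 → value 199, running total 270.00
- option 2 (43/18 per unit): 15 of 18 → value 15×43/18 = 35.8333, running total 305.83
Total 305.83.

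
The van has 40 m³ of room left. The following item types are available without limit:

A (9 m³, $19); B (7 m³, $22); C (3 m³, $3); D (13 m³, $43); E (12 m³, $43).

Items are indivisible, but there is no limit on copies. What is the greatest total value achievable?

Best value-per-unit is E at 43/12; filling with it alone gives 3×43 = 129.
Optimal mix: 1×C + 1×D + 2×E → volume 40, value 132.

$132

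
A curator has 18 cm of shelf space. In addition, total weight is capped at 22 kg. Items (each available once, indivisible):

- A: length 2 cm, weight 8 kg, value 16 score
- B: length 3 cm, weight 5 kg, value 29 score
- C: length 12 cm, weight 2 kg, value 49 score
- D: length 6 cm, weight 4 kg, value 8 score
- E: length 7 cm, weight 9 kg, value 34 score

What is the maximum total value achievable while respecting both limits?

Feasible sets respecting both limits:
- A+B+C: length 17, weight 15, value 94
- A+B+E: length 12, weight 22, value 79
- B+C: length 15, weight 7, value 78
Best: 94 score.

94 score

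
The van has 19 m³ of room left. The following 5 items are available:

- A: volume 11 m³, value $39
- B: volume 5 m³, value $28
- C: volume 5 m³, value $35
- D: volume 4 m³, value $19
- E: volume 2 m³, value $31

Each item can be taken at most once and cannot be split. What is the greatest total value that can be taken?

Check high-value combinations within 19 m³:
- B+C+D+E: volume 5+5+4+2=16, value 28+35+19+31=113
- A+C+E: volume 11+5+2=18, value 39+35+31=105
- A+B+E: volume 11+5+2=18, value 39+28+31=98
- B+C+E: volume 5+5+2=12, value 28+35+31=94
Best: $113.

$113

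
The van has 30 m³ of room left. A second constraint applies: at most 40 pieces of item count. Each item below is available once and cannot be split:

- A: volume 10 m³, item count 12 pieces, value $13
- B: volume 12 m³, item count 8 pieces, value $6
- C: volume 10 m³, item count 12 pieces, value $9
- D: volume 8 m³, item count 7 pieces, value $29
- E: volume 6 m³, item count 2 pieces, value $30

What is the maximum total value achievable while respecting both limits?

Feasible sets respecting both limits:
- A+D+E: volume 24, item count 21, value 72
- C+D+E: volume 24, item count 21, value 68
- B+D+E: volume 26, item count 17, value 65
Best: $72.

$72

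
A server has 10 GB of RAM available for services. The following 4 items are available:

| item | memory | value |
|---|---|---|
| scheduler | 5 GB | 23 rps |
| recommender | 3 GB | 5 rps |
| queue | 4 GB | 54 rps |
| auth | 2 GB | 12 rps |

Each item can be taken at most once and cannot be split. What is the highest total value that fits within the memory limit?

77 rps

Check high-value combinations within 10 GB:
- scheduler+queue: memory 5+4=9, value 23+54=77
- recommender+queue+auth: memory 3+4+2=9, value 5+54+12=71
- queue+auth: memory 4+2=6, value 54+12=66
Best: 77 rps.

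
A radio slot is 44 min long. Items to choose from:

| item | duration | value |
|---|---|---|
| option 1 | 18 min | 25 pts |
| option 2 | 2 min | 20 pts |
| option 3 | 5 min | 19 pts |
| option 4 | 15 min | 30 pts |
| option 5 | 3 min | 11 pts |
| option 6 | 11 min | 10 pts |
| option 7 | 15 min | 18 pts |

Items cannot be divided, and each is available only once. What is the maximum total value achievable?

105 pts

Check high-value combinations within 44 min:
- option 1+option 2+option 3+option 4+option 5: duration 18+2+5+15+3=43, value 25+20+19+30+11=105
- option 2+option 3+option 4+option 5+option 7: duration 2+5+15+3+15=40, value 20+19+30+11+18=98
- option 1+option 2+option 3+option 4: duration 18+2+5+15=40, value 25+20+19+30=94
- option 1+option 2+option 3+option 5+option 7: duration 18+2+5+3+15=43, value 25+20+19+11+18=93
- option 2+option 3+option 4+option 5+option 6: duration 2+5+15+3+11=36, value 20+19+30+11+10=90
Best: 105 pts.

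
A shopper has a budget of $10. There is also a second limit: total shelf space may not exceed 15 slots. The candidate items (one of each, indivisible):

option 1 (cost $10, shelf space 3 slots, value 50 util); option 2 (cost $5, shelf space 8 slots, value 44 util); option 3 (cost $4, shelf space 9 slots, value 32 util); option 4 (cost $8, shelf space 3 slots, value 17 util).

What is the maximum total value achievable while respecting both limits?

Feasible sets respecting both limits:
- option 1: cost 10, shelf space 3, value 50
- option 2: cost 5, shelf space 8, value 44
- option 3: cost 4, shelf space 9, value 32
Best: 50 util.

50 util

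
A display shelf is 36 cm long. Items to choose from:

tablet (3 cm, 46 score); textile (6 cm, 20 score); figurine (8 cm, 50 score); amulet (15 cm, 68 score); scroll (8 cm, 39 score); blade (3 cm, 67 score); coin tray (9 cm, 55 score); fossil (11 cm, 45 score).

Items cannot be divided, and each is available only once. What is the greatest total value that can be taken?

Check high-value combinations within 36 cm:
- tablet+figurine+blade+coin tray+fossil: length 3+8+3+9+11=34, value 46+50+67+55+45=263
- tablet+figurine+scroll+blade+coin tray: length 3+8+8+3+9=31, value 46+50+39+67+55=257
- tablet+textile+amulet+blade+coin tray: length 3+6+15+3+9=36, value 46+20+68+67+55=256
Best: 263 score.

263 score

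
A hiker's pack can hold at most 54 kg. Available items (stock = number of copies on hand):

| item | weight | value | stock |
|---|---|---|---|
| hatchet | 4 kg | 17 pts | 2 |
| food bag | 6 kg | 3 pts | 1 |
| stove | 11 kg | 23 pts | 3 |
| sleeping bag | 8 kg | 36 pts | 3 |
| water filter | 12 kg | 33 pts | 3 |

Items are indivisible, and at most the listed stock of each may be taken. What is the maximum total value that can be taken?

191 pts

Top feasible selections:
- 1×hatchet + 3×sleeping bag + 2×water filter: weight 52, value 191
- 2×hatchet + 2×stove + 3×sleeping bag: weight 54, value 188
- 1×hatchet + 1×stove + 3×sleeping bag + 1×water filter: weight 51, value 181
- 2×hatchet + 1×food bag + 3×sleeping bag + 1×water filter: weight 50, value 178
Best: 191 pts.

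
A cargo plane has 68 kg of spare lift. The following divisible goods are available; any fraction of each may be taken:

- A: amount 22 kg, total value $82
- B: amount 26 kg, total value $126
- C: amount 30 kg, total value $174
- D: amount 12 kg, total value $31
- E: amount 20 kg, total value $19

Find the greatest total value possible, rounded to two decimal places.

Take in order of value per unit:
- C (174/30 per unit): all 30 → value 174, running total 174.00
- B (126/26 per unit): all 26 → value 126, running total 300.00
- A (82/22 per unit): 12 of 22 → value 12×82/22 = 44.7273, running total 344.73
Total 344.73.

344.73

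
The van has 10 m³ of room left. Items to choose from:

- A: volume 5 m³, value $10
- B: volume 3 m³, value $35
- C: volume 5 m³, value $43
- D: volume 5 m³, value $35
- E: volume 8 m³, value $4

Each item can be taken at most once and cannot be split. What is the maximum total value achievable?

Check high-value combinations within 10 m³:
- B+C: volume 3+5=8, value 35+43=78
- C+D: volume 5+5=10, value 43+35=78
- B+D: volume 3+5=8, value 35+35=70
Best: $78.

$78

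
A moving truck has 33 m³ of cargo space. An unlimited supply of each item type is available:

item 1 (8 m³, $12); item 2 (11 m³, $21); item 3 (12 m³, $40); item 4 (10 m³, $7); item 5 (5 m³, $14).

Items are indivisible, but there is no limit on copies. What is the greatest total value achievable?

$96

Best value-per-unit is item 3 at 40/12; filling with it alone gives 2×40 = 80.
Optimal mix: 1×item 3 + 4×item 5 → volume 32, value 96.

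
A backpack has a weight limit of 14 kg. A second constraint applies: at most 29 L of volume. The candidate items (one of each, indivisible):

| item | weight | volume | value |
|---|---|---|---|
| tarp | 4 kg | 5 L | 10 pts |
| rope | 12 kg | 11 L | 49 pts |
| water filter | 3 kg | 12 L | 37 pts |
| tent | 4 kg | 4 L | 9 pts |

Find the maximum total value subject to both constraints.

56 pts

Feasible sets respecting both limits:
- tarp+water filter+tent: weight 11, volume 21, value 56
- rope: weight 12, volume 11, value 49
- tarp+water filter: weight 7, volume 17, value 47
Best: 56 pts.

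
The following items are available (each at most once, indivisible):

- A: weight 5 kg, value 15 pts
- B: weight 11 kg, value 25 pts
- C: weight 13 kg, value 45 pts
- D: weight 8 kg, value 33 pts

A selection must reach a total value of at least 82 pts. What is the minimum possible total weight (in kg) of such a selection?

26

Subsets with value ≥ 82, sorted by total weight:
- A+C+D: weight 26, value 93
- A+B+C: weight 29, value 85
- B+C+D: weight 32, value 103
- A+B+C+D: weight 37, value 118
Minimum weight: 26 kg.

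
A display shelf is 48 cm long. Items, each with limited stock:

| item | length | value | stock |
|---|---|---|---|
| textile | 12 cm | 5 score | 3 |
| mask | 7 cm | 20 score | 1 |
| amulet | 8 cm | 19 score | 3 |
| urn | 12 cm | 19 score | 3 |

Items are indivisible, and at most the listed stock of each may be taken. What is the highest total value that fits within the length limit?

Best selections within length 48 and stock limits:
- 1×mask + 3×amulet + 1×urn: length 43, value 96
- 1×mask + 2×amulet + 2×urn: length 47, value 96
- 3×amulet + 2×urn: length 48, value 95
- 1×textile + 1×mask + 3×amulet: length 43, value 82
Best: 96 score.

96 score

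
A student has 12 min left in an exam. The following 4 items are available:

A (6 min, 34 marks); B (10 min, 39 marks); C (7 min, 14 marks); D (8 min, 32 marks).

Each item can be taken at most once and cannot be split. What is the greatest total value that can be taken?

Check high-value combinations within 12 min:
- B: time 10, value 39
- A: time 6, value 34
- D: time 8, value 32
- C: time 7, value 14
Best: 39 marks.

39 marks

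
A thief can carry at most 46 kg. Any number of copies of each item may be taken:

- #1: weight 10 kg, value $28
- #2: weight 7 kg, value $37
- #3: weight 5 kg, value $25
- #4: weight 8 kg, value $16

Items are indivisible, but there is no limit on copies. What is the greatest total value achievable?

Best value-per-unit is #2 at 37/7; filling with it alone gives 6×37 = 222.
Optimal mix: 3×#2 + 5×#3 → weight 46, value 236.

$236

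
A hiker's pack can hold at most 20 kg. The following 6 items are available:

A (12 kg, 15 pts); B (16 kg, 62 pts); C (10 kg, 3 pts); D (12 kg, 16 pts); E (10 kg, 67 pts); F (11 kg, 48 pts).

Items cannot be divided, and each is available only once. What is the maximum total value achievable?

Check high-value combinations within 20 kg:
- C+E: weight 10+10=20, value 3+67=70
- E: weight 10, value 67
- B: weight 16, value 62
- F: weight 11, value 48
Best: 70 pts.

70 pts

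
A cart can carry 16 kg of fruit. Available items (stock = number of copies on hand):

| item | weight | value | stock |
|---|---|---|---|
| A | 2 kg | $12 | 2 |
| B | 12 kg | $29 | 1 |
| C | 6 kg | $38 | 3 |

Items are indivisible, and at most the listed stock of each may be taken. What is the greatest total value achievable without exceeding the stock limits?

Best selections within weight 16 and stock limits:
- 2×A + 2×C: weight 16, value 100
- 1×A + 2×C: weight 14, value 88
Best: $100.

$100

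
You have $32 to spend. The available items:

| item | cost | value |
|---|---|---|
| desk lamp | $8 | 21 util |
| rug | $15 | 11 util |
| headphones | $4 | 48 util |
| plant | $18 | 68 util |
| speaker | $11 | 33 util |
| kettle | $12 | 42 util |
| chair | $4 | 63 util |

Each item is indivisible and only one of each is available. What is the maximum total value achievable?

186 util

Check high-value combinations within $32:
- headphones+speaker+kettle+chair: cost 4+11+12+4=31, value 48+33+42+63=186
- headphones+plant+chair: cost 4+18+4=26, value 48+68+63=179
- desk lamp+headphones+kettle+chair: cost 8+4+12+4=28, value 21+48+42+63=174
- desk lamp+headphones+speaker+chair: cost 8+4+11+4=27, value 21+48+33+63=165
Best: 186 util.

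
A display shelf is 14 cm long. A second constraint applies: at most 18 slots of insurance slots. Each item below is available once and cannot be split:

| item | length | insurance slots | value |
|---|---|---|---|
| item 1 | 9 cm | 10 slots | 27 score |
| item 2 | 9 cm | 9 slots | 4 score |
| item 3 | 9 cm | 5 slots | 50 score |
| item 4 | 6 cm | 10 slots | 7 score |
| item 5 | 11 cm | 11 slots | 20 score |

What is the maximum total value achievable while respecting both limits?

50 score

Feasible sets respecting both limits:
- item 3: length 9, insurance slots 5, value 50
- item 1: length 9, insurance slots 10, value 27
- item 5: length 11, insurance slots 11, value 20
- item 4: length 6, insurance slots 10, value 7
Best: 50 score.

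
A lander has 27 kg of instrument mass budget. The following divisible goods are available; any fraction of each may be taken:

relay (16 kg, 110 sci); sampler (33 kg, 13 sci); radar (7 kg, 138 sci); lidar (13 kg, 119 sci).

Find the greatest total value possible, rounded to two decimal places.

305.13

Take in order of value per unit:
- radar (138/7 per unit): all 7 → value 138, running total 138.00
- lidar (119/13 per unit): all 13 → value 119, running total 257.00
- relay (110/16 per unit): 7 of 16 → value 7×110/16 = 48.1250, running total 305.13
Total 305.13.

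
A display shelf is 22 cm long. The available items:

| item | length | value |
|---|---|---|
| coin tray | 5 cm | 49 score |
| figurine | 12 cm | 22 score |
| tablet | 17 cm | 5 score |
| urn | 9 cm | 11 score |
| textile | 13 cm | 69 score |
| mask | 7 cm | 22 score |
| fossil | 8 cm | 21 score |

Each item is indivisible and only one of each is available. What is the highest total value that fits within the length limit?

118 score

Check high-value combinations within 22 cm:
- coin tray+textile: length 5+13=18, value 49+69=118
- coin tray+mask+fossil: length 5+7+8=20, value 49+22+21=92
- textile+mask: length 13+7=20, value 69+22=91
- textile+fossil: length 13+8=21, value 69+21=90
Best: 118 score.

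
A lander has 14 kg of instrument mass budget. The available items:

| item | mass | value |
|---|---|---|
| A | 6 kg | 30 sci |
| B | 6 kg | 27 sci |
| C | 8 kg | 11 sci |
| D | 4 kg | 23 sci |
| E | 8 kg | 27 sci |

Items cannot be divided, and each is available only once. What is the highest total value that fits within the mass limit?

Check high-value combinations within 14 kg:
- A+B: mass 6+6=12, value 30+27=57
- A+E: mass 6+8=14, value 30+27=57
- B+E: mass 6+8=14, value 27+27=54
- A+D: mass 6+4=10, value 30+23=53
Best: 57 sci.

57 sci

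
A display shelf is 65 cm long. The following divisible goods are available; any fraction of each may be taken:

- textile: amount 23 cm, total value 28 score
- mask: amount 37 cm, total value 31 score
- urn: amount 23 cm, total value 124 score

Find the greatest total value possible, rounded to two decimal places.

Take in order of value per unit:
- urn (124/23 per unit): all 23 → value 124, running total 124.00
- textile (28/23 per unit): all 23 → value 28, running total 152.00
- mask (31/37 per unit): 19 of 37 → value 19×31/37 = 15.9189, running total 167.92
Total 167.92.

167.92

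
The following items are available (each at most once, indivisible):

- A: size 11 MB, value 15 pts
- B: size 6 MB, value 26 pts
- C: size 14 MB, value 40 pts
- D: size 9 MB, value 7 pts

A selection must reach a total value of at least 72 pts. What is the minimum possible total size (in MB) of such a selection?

29

Subsets with value ≥ 72, sorted by total size:
- B+C+D: size 29, value 73
- A+B+C: size 31, value 81
- A+B+C+D: size 40, value 88
Minimum size: 29 MB.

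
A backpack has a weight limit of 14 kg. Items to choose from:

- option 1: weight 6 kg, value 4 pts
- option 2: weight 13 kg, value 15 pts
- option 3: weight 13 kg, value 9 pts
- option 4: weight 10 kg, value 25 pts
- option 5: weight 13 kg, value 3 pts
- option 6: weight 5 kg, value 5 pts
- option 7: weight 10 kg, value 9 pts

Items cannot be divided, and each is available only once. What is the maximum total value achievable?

25 pts

Check high-value combinations within 14 kg:
- option 4: weight 10, value 25
- option 2: weight 13, value 15
- option 7: weight 10, value 9
Best: 25 pts.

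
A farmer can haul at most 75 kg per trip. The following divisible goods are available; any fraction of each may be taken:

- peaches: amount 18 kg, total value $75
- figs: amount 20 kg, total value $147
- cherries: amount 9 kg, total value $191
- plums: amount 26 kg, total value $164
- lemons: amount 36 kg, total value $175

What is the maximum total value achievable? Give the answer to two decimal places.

599.22

Take in order of value per unit:
- cherries (191/9 per unit): all 9 → value 191, running total 191.00
- figs (147/20 per unit): all 20 → value 147, running total 338.00
- plums (164/26 per unit): all 26 → value 164, running total 502.00
- lemons (175/36 per unit): 20 of 36 → value 20×175/36 = 97.2222, running total 599.22
Total 599.22.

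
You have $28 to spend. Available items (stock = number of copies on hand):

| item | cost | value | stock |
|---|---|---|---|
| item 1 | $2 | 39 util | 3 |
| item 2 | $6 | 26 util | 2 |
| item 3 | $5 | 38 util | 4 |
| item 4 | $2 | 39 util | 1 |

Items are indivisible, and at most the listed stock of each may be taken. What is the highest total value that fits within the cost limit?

Best selections within cost 28 and stock limits:
- 3×item 1 + 4×item 3 + 1×item 4: cost 28, value 308
- 3×item 1 + 3×item 3 + 1×item 4: cost 23, value 270
- 2×item 1 + 4×item 3 + 1×item 4: cost 26, value 269
- 3×item 1 + 4×item 3: cost 26, value 269
Best: 308 util.

308 util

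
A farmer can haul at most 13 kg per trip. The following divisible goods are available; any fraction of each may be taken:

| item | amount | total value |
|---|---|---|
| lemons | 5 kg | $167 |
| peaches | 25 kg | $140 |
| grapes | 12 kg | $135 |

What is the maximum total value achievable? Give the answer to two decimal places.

257.00

Take in order of value per unit:
- lemons (167/5 per unit): all 5 → value 167, running total 167.00
- grapes (135/12 per unit): 8 of 12 → value 8×135/12 = 90.0000, running total 257.00
Total 257.00.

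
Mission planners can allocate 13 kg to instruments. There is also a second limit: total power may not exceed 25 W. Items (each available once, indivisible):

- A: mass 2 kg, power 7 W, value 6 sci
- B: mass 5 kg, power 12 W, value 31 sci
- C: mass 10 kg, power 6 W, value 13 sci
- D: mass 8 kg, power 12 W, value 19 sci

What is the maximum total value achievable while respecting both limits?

50 sci

Feasible sets respecting both limits:
- B+D: mass 13, power 24, value 50
- A+B: mass 7, power 19, value 37
- B: mass 5, power 12, value 31
- A+D: mass 10, power 19, value 25
Best: 50 sci.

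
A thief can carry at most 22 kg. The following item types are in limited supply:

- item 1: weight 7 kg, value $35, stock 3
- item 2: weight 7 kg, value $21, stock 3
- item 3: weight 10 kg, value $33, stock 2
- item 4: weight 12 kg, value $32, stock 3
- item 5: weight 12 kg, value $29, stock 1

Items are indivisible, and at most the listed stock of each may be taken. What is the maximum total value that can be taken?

Best selections within weight 22 and stock limits:
- 3×item 1: weight 21, value 105
- 2×item 1 + 1×item 2: weight 21, value 91
- 1×item 1 + 2×item 2: weight 21, value 77
Best: $105.

$105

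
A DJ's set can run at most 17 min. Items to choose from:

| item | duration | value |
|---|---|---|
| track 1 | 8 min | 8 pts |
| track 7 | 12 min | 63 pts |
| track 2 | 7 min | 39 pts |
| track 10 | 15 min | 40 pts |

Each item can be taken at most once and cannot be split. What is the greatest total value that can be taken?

Check high-value combinations within 17 min:
- track 7: duration 12, value 63
- track 1+track 2: duration 8+7=15, value 8+39=47
- track 10: duration 15, value 40
- track 2: duration 7, value 39
Best: 63 pts.

63 pts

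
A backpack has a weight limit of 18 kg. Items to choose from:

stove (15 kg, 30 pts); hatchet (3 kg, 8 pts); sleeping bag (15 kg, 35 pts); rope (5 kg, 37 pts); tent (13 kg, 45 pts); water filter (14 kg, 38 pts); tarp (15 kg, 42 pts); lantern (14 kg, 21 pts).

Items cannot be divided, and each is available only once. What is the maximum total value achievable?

82 pts

This is a 0/1 knapsack; check combinations near the capacity.
- rope+tent: weight 5+13=18, value 37+45=82
- hatchet+tent: weight 3+13=16, value 8+45=53
- hatchet+tarp: weight 3+15=18, value 8+42=50
- hatchet+water filter: weight 3+14=17, value 8+38=46
- hatchet+rope: weight 3+5=8, value 8+37=45
Best: 82 pts.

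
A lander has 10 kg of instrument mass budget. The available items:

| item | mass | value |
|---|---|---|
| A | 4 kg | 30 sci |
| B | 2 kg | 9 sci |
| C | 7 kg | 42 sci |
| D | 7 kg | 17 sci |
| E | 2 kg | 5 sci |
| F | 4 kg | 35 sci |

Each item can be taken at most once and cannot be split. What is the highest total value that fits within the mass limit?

74 sci

This is a 0/1 knapsack; check combinations near the capacity.
- A+B+F: mass 4+2+4=10, value 30+9+35=74
- A+E+F: mass 4+2+4=10, value 30+5+35=70
- A+F: mass 4+4=8, value 30+35=65
Best: 74 sci.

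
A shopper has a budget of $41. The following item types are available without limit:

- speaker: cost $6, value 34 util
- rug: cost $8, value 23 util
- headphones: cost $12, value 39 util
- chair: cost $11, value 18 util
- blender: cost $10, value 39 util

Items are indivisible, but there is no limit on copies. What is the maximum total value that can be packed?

Best value-per-unit is speaker at 34/6; filling with it alone gives 6×34 = 204.
Optimal mix: 5×speaker + 1×blender → cost 40, value 209.

209 util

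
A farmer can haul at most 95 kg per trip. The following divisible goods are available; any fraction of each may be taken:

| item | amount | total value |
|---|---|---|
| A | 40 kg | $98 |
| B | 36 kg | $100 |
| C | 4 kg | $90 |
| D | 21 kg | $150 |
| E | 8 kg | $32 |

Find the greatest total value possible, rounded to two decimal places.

Take in order of value per unit:
- C (90/4 per unit): all 4 → value 90, running total 90.00
- D (150/21 per unit): all 21 → value 150, running total 240.00
- E (32/8 per unit): all 8 → value 32, running total 272.00
- B (100/36 per unit): all 36 → value 100, running total 372.00
- A (98/40 per unit): 26 of 40 → value 26×98/40 = 63.7000, running total 435.70
Total 435.70.

435.70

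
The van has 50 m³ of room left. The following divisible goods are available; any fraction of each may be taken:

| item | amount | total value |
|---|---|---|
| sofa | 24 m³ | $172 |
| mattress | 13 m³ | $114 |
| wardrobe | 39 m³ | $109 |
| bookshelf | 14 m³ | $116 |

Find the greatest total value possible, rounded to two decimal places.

394.83

Take in order of value per unit:
- mattress (114/13 per unit): all 13 → value 114, running total 114.00
- bookshelf (116/14 per unit): all 14 → value 116, running total 230.00
- sofa (172/24 per unit): 23 of 24 → value 23×172/24 = 164.8333, running total 394.83
Total 394.83.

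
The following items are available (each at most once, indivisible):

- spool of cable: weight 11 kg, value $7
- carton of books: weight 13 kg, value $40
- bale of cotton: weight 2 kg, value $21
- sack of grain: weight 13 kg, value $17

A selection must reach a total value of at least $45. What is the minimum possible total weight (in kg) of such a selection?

15

Subsets with value ≥ 45, sorted by total weight:
- carton of books+bale of cotton: weight 15, value 61
- spool of cable+carton of books: weight 24, value 47
Minimum weight: 15 kg.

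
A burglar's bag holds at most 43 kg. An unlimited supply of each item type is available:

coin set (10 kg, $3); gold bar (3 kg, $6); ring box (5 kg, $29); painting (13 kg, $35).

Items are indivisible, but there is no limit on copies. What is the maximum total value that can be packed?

Best value-per-unit is ring box at 29/5; filling with it alone gives 8×29 = 232.
Optimal mix: 1×gold bar + 8×ring box → weight 43, value 238.

$238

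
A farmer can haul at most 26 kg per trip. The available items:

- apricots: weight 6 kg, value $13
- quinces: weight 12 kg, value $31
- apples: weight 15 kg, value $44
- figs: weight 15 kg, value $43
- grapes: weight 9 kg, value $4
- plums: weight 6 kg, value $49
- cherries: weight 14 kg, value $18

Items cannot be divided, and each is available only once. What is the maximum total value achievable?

$93

This is a 0/1 knapsack; check combinations near the capacity.
- apples+plums: weight 15+6=21, value 44+49=93
- apricots+quinces+plums: weight 6+12+6=24, value 13+31+49=93
- figs+plums: weight 15+6=21, value 43+49=92
- quinces+plums: weight 12+6=18, value 31+49=80
- apricots+plums+cherries: weight 6+6+14=26, value 13+49+18=80
Best: $93.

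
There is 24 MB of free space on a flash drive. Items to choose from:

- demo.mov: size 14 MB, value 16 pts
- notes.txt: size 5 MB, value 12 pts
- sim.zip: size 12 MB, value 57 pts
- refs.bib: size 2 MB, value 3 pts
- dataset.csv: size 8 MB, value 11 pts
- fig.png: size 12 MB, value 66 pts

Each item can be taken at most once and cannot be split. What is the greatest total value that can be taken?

This is a 0/1 knapsack; check combinations near the capacity.
- sim.zip+fig.png: size 12+12=24, value 57+66=123
- notes.txt+refs.bib+fig.png: size 5+2+12=19, value 12+3+66=81
- refs.bib+dataset.csv+fig.png: size 2+8+12=22, value 3+11+66=80
Best: 123 pts.

123 pts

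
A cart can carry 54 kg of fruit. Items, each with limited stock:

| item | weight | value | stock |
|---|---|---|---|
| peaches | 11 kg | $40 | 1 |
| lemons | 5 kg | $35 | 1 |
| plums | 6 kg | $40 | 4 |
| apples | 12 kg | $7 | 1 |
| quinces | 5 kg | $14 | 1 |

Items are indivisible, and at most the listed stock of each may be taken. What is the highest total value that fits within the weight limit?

$249

Top feasible selections:
- 1×peaches + 1×lemons + 4×plums + 1×quinces: weight 45, value 249
- 1×peaches + 1×lemons + 4×plums + 1×apples: weight 52, value 242
- 1×peaches + 1×lemons + 4×plums: weight 40, value 235
- 1×peaches + 4×plums + 1×apples + 1×quinces: weight 52, value 221
Best: $249.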